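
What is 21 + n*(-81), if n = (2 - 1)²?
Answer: -60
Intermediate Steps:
n = 1 (n = 1² = 1)
21 + n*(-81) = 21 + 1*(-81) = 21 - 81 = -60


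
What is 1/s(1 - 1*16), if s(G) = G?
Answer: -1/15 ≈ -0.066667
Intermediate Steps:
1/s(1 - 1*16) = 1/(1 - 1*16) = 1/(1 - 16) = 1/(-15) = -1/15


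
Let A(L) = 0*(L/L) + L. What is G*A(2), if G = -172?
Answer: -344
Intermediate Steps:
A(L) = L (A(L) = 0*1 + L = 0 + L = L)
G*A(2) = -172*2 = -344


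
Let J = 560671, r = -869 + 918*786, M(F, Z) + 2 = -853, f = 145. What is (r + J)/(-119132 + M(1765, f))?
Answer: -183050/17141 ≈ -10.679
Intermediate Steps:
M(F, Z) = -855 (M(F, Z) = -2 - 853 = -855)
r = 720679 (r = -869 + 721548 = 720679)
(r + J)/(-119132 + M(1765, f)) = (720679 + 560671)/(-119132 - 855) = 1281350/(-119987) = 1281350*(-1/119987) = -183050/17141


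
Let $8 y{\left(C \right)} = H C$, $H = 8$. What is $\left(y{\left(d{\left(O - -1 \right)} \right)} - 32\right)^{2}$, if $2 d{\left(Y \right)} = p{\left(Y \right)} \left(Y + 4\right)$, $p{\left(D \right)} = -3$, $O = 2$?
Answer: $\frac{7225}{4} \approx 1806.3$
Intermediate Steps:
$d{\left(Y \right)} = -6 - \frac{3 Y}{2}$ ($d{\left(Y \right)} = \frac{\left(-3\right) \left(Y + 4\right)}{2} = \frac{\left(-3\right) \left(4 + Y\right)}{2} = \frac{-12 - 3 Y}{2} = -6 - \frac{3 Y}{2}$)
$y{\left(C \right)} = C$ ($y{\left(C \right)} = \frac{8 C}{8} = C$)
$\left(y{\left(d{\left(O - -1 \right)} \right)} - 32\right)^{2} = \left(\left(-6 - \frac{3 \left(2 - -1\right)}{2}\right) - 32\right)^{2} = \left(\left(-6 - \frac{3 \left(2 + 1\right)}{2}\right) - 32\right)^{2} = \left(\left(-6 - \frac{9}{2}\right) - 32\right)^{2} = \left(- \frac{21}{2} - 32\right)^{2} = \left(- \frac{85}{2}\right)^{2} = \frac{7225}{4}$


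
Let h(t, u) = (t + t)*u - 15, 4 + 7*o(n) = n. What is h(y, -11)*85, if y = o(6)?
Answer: -12665/7 ≈ -1809.3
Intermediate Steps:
o(n) = -4/7 + n/7
y = 2/7 (y = -4/7 + (1/7)*6 = -4/7 + 6/7 = 2/7 ≈ 0.28571)
h(t, u) = -15 + 2*t*u (h(t, u) = (2*t)*u - 15 = 2*t*u - 15 = -15 + 2*t*u)
h(y, -11)*85 = (-15 + 2*(2/7)*(-11))*85 = (-15 - 44/7)*85 = -149/7*85 = -12665/7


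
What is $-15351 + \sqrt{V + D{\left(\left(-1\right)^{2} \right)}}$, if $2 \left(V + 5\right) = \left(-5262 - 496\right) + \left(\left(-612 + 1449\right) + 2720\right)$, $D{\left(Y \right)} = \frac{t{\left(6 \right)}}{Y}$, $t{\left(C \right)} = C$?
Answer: $-15351 + \frac{i \sqrt{4398}}{2} \approx -15351.0 + 33.159 i$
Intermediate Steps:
$D{\left(Y \right)} = \frac{6}{Y}$
$V = - \frac{2211}{2}$ ($V = -5 + \frac{\left(-5262 - 496\right) + \left(\left(-612 + 1449\right) + 2720\right)}{2} = -5 + \frac{-5758 + \left(837 + 2720\right)}{2} = -5 + \frac{-5758 + 3557}{2} = -5 + \frac{1}{2} \left(-2201\right) = -5 - \frac{2201}{2} = - \frac{2211}{2} \approx -1105.5$)
$-15351 + \sqrt{V + D{\left(\left(-1\right)^{2} \right)}} = -15351 + \sqrt{- \frac{2211}{2} + \frac{6}{\left(-1\right)^{2}}} = -15351 + \sqrt{- \frac{2211}{2} + \frac{6}{1}} = -15351 + \sqrt{- \frac{2211}{2} + 6 \cdot 1} = -15351 + \sqrt{- \frac{2211}{2} + 6} = -15351 + \sqrt{- \frac{2199}{2}} = -15351 + \frac{i \sqrt{4398}}{2}$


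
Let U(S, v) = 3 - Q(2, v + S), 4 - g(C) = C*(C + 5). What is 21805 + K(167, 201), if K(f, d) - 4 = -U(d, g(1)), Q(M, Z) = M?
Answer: 21808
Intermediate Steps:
g(C) = 4 - C*(5 + C) (g(C) = 4 - C*(C + 5) = 4 - C*(5 + C))
U(S, v) = 1 (U(S, v) = 3 - 1*2 = 3 - 2 = 1)
K(f, d) = 3 (K(f, d) = 4 - 1*1 = 4 - 1 = 3)
21805 + K(167, 201) = 21805 + 3 = 21808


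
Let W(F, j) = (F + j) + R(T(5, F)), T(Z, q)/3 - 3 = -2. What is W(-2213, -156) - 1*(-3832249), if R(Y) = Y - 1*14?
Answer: 3829869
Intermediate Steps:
T(Z, q) = 3 (T(Z, q) = 9 + 3*(-2) = 9 - 6 = 3)
R(Y) = -14 + Y (R(Y) = Y - 14 = -14 + Y)
W(F, j) = -11 + F + j (W(F, j) = (F + j) + (-14 + 3) = (F + j) - 11 = -11 + F + j)
W(-2213, -156) - 1*(-3832249) = (-11 - 2213 - 156) - 1*(-3832249) = -2380 + 3832249 = 3829869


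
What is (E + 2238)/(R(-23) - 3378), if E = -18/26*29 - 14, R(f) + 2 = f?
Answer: -28651/44239 ≈ -0.64764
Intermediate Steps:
R(f) = -2 + f
E = -443/13 (E = -18*1/26*29 - 14 = -9/13*29 - 14 = -261/13 - 14 = -443/13 ≈ -34.077)
(E + 2238)/(R(-23) - 3378) = (-443/13 + 2238)/((-2 - 23) - 3378) = 28651/(13*(-25 - 3378)) = (28651/13)/(-3403) = (28651/13)*(-1/3403) = -28651/44239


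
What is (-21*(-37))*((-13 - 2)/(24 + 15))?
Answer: -3885/13 ≈ -298.85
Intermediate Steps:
(-21*(-37))*((-13 - 2)/(24 + 15)) = 777*(-15/39) = 777*(-15*1/39) = 777*(-5/13) = -3885/13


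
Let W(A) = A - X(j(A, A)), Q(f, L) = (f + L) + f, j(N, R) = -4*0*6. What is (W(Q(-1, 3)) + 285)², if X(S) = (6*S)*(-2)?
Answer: 81796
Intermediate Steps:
j(N, R) = 0 (j(N, R) = 0*6 = 0)
Q(f, L) = L + 2*f (Q(f, L) = (L + f) + f = L + 2*f)
X(S) = -12*S
W(A) = A (W(A) = A - (-12)*0 = A - 1*0 = A + 0 = A)
(W(Q(-1, 3)) + 285)² = ((3 + 2*(-1)) + 285)² = ((3 - 2) + 285)² = (1 + 285)² = 286² = 81796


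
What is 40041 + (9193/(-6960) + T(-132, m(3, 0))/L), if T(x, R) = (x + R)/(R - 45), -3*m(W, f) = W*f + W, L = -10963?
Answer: 127527978893/3185040 ≈ 40040.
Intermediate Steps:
m(W, f) = -W/3 - W*f/3 (m(W, f) = -(W*f + W)/3 = -(W + W*f)/3 = -W/3 - W*f/3)
T(x, R) = (R + x)/(-45 + R)
40041 + (9193/(-6960) + T(-132, m(3, 0))/L) = 40041 + (9193/(-6960) + ((-⅓*3*(1 + 0) - 132)/(-45 - ⅓*3*(1 + 0)))/(-10963)) = 40041 + (9193*(-1/6960) + ((-⅓*3*1 - 132)/(-45 - ⅓*3*1))*(-1/10963)) = 40041 + (-317/240 + ((-1 - 132)/(-45 - 1))*(-1/10963)) = 40041 + (-317/240 + (-133/(-46))*(-1/10963)) = 40041 + (-317/240 - 1/46*(-133)*(-1/10963)) = 40041 + (-317/240 + (133/46)*(-1/10963)) = 40041 + (-317/240 - 7/26542) = 40041 - 4207747/3185040 = 127527978893/3185040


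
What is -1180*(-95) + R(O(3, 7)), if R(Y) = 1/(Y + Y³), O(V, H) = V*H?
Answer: 1040512201/9282 ≈ 1.1210e+5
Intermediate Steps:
O(V, H) = H*V
-1180*(-95) + R(O(3, 7)) = -1180*(-95) + 1/(7*3 + (7*3)³) = 112100 + 1/(21 + 21³) = 112100 + 1/(21 + 9261) = 112100 + 1/9282 = 1040512201/9282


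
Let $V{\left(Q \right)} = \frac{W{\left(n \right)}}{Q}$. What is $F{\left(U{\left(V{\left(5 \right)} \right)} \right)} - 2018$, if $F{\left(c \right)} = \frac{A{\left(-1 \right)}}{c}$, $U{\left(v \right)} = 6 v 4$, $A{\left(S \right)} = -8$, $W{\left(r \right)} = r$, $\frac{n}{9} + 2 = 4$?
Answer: $- \frac{108977}{54} \approx -2018.1$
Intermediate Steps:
$n = 18$ ($n = -18 + 9 \cdot 4 = -18 + 36 = 18$)
$V{\left(Q \right)} = \frac{18}{Q}$
$U{\left(v \right)} = 24 v$
$F{\left(c \right)} = - \frac{8}{c}$
$F{\left(U{\left(V{\left(5 \right)} \right)} \right)} - 2018 = - \frac{8}{24 \cdot \frac{18}{5}} - 2018 = - \frac{8}{\frac{432}{5}} - 2018 = \left(-8\right) \frac{5}{432} - 2018 = - \frac{5}{54} - 2018 = - \frac{108977}{54}$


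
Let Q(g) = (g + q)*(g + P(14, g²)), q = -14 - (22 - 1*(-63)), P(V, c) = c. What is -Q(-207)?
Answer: 13048452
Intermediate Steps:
q = -99 (q = -14 - (22 + 63) = -14 - 1*85 = -14 - 85 = -99)
Q(g) = (-99 + g)*(g + g²) (Q(g) = (g - 99)*(g + g²) = (-99 + g)*(g + g²))
-Q(-207) = -(-207)*(-99 + (-207)² - 98*(-207)) = -(-207)*(-99 + 42849 + 20286) = -(-207)*63036 = -1*(-13048452) = 13048452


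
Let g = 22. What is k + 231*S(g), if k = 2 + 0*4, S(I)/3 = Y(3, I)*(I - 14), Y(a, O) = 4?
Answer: 22178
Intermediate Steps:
S(I) = -168 + 12*I (S(I) = 3*(4*(I - 14)) = 3*(4*(-14 + I)) = 3*(-56 + 4*I) = -168 + 12*I)
k = 2 (k = 2 + 0 = 2)
k + 231*S(g) = 2 + 231*(-168 + 12*22) = 2 + 231*(-168 + 264) = 2 + 231*96 = 2 + 22176 = 22178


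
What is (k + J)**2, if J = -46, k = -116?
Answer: 26244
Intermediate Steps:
(k + J)**2 = (-116 - 46)**2 = (-162)**2 = 26244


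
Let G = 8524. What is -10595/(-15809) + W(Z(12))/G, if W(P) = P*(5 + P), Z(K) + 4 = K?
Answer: 22988979/33688979 ≈ 0.68239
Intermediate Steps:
Z(K) = -4 + K
-10595/(-15809) + W(Z(12))/G = -10595/(-15809) + ((-4 + 12)*(5 + (-4 + 12)))/8524 = -10595*(-1/15809) + (8*(5 + 8))*(1/8524) = 10595/15809 + (8*13)*(1/8524) = 10595/15809 + 104*(1/8524) = 10595/15809 + 26/2131 = 22988979/33688979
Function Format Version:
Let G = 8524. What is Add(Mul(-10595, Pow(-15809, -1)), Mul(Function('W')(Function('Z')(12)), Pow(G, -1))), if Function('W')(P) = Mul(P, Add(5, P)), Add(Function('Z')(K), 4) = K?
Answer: Rational(22988979, 33688979) ≈ 0.68239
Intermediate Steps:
Function('Z')(K) = Add(-4, K)
Add(Mul(-10595, Pow(-15809, -1)), Mul(Function('W')(Function('Z')(12)), Pow(G, -1))) = Add(Mul(-10595, Pow(-15809, -1)), Mul(Mul(Add(-4, 12), Add(5, Add(-4, 12))), Pow(8524, -1))) = Add(Mul(-10595, Rational(-1, 15809)), Mul(Mul(8, Add(5, 8)), Rational(1, 8524))) = Add(Rational(10595, 15809), Mul(Mul(8, 13), Rational(1, 8524))) = Add(Rational(10595, 15809), Mul(104, Rational(1, 8524))) = Add(Rational(10595, 15809), Rational(26, 2131)) = Rational(22988979, 33688979)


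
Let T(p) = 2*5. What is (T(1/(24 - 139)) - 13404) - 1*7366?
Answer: -20760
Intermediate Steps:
T(p) = 10
(T(1/(24 - 139)) - 13404) - 1*7366 = (10 - 13404) - 1*7366 = -13394 - 7366 = -20760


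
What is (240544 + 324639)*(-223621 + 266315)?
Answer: 24129923002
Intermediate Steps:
(240544 + 324639)*(-223621 + 266315) = 565183*42694 = 24129923002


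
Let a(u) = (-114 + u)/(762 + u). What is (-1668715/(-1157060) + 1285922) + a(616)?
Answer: 205031379737635/159442868 ≈ 1.2859e+6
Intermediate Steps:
a(u) = (-114 + u)/(762 + u)
(-1668715/(-1157060) + 1285922) + a(616) = (-1668715/(-1157060) + 1285922) + (-114 + 616)/(762 + 616) = (-1668715*(-1/1157060) + 1285922) + 502/1378 = (333743/231412 + 1285922) + (1/1378)*502 = 297578115607/231412 + 251/689 = 205031379737635/159442868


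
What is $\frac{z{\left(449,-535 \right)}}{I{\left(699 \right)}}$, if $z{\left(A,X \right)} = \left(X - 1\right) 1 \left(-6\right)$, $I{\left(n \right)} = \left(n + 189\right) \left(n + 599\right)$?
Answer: $\frac{67}{24013} \approx 0.0027902$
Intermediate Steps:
$I{\left(n \right)} = \left(189 + n\right) \left(599 + n\right)$
$z{\left(A,X \right)} = 6 - 6 X$ ($z{\left(A,X \right)} = \left(-1 + X\right) 1 \left(-6\right) = \left(-1 + X\right) \left(-6\right) = 6 - 6 X$)
$\frac{z{\left(449,-535 \right)}}{I{\left(699 \right)}} = \frac{6 - -3210}{113211 + 699^{2} + 788 \cdot 699} = \frac{6 + 3210}{113211 + 488601 + 550812} = \frac{3216}{1152624} = 3216 \cdot \frac{1}{1152624} = \frac{67}{24013}$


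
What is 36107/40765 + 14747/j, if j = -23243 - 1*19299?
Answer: 934902539/1734224630 ≈ 0.53909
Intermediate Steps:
j = -42542 (j = -23243 - 19299 = -42542)
36107/40765 + 14747/j = 36107/40765 + 14747/(-42542) = 36107*(1/40765) + 14747*(-1/42542) = 36107/40765 - 14747/42542 = 934902539/1734224630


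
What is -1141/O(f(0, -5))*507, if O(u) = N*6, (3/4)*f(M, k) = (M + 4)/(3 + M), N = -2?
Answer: 192829/4 ≈ 48207.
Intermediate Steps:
f(M, k) = 4*(4 + M)/(3*(3 + M)) (f(M, k) = 4*((M + 4)/(3 + M))/3 = 4*((4 + M)/(3 + M))/3 = 4*(4 + M)/(3*(3 + M)))
O(u) = -12 (O(u) = -2*6 = -12)
-1141/O(f(0, -5))*507 = -1141/(-12)*507 = -1141*(-1/12)*507 = (1141/12)*507 = 192829/4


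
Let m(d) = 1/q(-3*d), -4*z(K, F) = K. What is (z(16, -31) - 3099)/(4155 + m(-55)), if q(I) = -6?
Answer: -18618/24929 ≈ -0.74684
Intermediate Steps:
z(K, F) = -K/4
m(d) = -⅙ (m(d) = 1/(-6) = -⅙)
(z(16, -31) - 3099)/(4155 + m(-55)) = (-¼*16 - 3099)/(4155 - ⅙) = (-4 - 3099)/(24929/6) = -3103*6/24929 = -18618/24929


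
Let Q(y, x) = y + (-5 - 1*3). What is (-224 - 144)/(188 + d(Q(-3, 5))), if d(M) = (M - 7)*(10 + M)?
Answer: -184/103 ≈ -1.7864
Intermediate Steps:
Q(y, x) = -8 + y (Q(y, x) = y + (-5 - 3) = y - 8 = -8 + y)
d(M) = (-7 + M)*(10 + M)
(-224 - 144)/(188 + d(Q(-3, 5))) = (-224 - 144)/(188 + (-70 + (-8 - 3)**2 + 3*(-8 - 3))) = -368/(188 + (-70 + (-11)**2 + 3*(-11))) = -368/(188 + (-70 + 121 - 33)) = -368/(188 + 18) = -368/206 = -368*1/206 = -184/103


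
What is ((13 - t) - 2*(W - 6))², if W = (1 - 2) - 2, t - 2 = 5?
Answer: 576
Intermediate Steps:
t = 7 (t = 2 + 5 = 7)
W = -3 (W = -1 - 2 = -3)
((13 - t) - 2*(W - 6))² = ((13 - 1*7) - 2*(-3 - 6))² = ((13 - 7) - 2*(-9))² = (6 + 18)² = 24² = 576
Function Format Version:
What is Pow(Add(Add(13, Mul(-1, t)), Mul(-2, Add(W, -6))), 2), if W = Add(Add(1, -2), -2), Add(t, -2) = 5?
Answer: 576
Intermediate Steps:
t = 7 (t = Add(2, 5) = 7)
W = -3 (W = Add(-1, -2) = -3)
Pow(Add(Add(13, Mul(-1, t)), Mul(-2, Add(W, -6))), 2) = Pow(Add(Add(13, Mul(-1, 7)), Mul(-2, Add(-3, -6))), 2) = Pow(Add(Add(13, -7), Mul(-2, -9)), 2) = Pow(Add(6, 18), 2) = Pow(24, 2) = 576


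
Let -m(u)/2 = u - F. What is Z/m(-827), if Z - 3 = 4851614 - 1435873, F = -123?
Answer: 53371/22 ≈ 2426.0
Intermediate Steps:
m(u) = -246 - 2*u (m(u) = -2*(u - 1*(-123)) = -2*(u + 123) = -2*(123 + u) = -246 - 2*u)
Z = 3415744 (Z = 3 + (4851614 - 1435873) = 3 + 3415741 = 3415744)
Z/m(-827) = 3415744/(-246 - 2*(-827)) = 3415744/(-246 + 1654) = 3415744/1408 = 3415744*(1/1408) = 53371/22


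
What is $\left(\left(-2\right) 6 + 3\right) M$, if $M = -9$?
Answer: $81$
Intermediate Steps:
$\left(\left(-2\right) 6 + 3\right) M = \left(\left(-2\right) 6 + 3\right) \left(-9\right) = \left(-12 + 3\right) \left(-9\right) = \left(-9\right) \left(-9\right) = 81$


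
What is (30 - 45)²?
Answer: 225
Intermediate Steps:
(30 - 45)² = (-15)² = 225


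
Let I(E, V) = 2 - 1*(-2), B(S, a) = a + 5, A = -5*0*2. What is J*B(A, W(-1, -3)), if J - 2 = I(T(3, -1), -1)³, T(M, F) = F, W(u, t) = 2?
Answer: 462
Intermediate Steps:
A = 0 (A = 0*2 = 0)
B(S, a) = 5 + a
I(E, V) = 4 (I(E, V) = 2 + 2 = 4)
J = 66 (J = 2 + 4³ = 2 + 64 = 66)
J*B(A, W(-1, -3)) = 66*(5 + 2) = 66*7 = 462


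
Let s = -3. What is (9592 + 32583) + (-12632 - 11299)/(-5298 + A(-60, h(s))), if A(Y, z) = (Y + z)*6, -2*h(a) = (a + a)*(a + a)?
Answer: 81068327/1922 ≈ 42179.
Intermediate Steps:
h(a) = -2*a² (h(a) = -(a + a)*(a + a)/2 = -2*a*2*a/2 = -2*a²)
A(Y, z) = 6*Y + 6*z
(9592 + 32583) + (-12632 - 11299)/(-5298 + A(-60, h(s))) = (9592 + 32583) + (-12632 - 11299)/(-5298 + (6*(-60) + 6*(-2*(-3)²))) = 42175 - 23931/(-5298 + (-360 + 6*(-2*9))) = 42175 - 23931/(-5298 + (-360 + 6*(-18))) = 42175 - 23931/(-5298 + (-360 - 108)) = 42175 - 23931/(-5298 - 468) = 42175 - 23931/(-5766) = 42175 - 23931*(-1/5766) = 42175 + 7977/1922 = 81068327/1922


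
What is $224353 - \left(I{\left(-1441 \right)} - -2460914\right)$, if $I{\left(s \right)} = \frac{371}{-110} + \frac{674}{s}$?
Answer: $- \frac{2929889879}{1310} \approx -2.2366 \cdot 10^{6}$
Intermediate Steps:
$I{\left(s \right)} = - \frac{371}{110} + \frac{674}{s}$ ($I{\left(s \right)} = 371 \left(- \frac{1}{110}\right) + \frac{674}{s} = - \frac{371}{110} + \frac{674}{s}$)
$224353 - \left(I{\left(-1441 \right)} - -2460914\right) = 224353 - \left(\left(- \frac{371}{110} + \frac{674}{-1441}\right) - -2460914\right) = 224353 - \left(\left(- \frac{371}{110} + 674 \left(- \frac{1}{1441}\right)\right) + 2460914\right) = 224353 - \left(\left(- \frac{371}{110} - \frac{674}{1441}\right) + 2460914\right) = 224353 - \left(- \frac{5031}{1310} + 2460914\right) = 224353 - \frac{3223792309}{1310} = - \frac{2929889879}{1310}$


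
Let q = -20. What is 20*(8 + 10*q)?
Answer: -3840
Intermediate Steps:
20*(8 + 10*q) = 20*(8 + 10*(-20)) = 20*(8 - 200) = 20*(-192) = -3840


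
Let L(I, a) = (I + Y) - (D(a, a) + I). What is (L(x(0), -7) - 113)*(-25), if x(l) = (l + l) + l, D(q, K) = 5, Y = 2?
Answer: 2900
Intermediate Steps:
x(l) = 3*l (x(l) = 2*l + l = 3*l)
L(I, a) = -3 (L(I, a) = (I + 2) - (5 + I) = (2 + I) + (-5 - I) = -3)
(L(x(0), -7) - 113)*(-25) = (-3 - 113)*(-25) = -116*(-25) = 2900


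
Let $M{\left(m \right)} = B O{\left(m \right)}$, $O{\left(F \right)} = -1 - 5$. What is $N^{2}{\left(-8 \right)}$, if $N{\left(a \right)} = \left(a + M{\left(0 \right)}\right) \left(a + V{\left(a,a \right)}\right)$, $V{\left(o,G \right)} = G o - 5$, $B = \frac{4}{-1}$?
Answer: $665856$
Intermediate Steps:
$O{\left(F \right)} = -6$ ($O{\left(F \right)} = -1 - 5 = -6$)
$B = -4$ ($B = 4 \left(-1\right) = -4$)
$V{\left(o,G \right)} = -5 + G o$
$M{\left(m \right)} = 24$ ($M{\left(m \right)} = \left(-4\right) \left(-6\right) = 24$)
$N{\left(a \right)} = \left(24 + a\right) \left(-5 + a + a^{2}\right)$ ($N{\left(a \right)} = \left(a + 24\right) \left(a + \left(-5 + a a\right)\right) = \left(24 + a\right) \left(a + \left(-5 + a^{2}\right)\right) = \left(24 + a\right) \left(-5 + a + a^{2}\right)$)
$N^{2}{\left(-8 \right)} = \left(-120 + \left(-8\right)^{3} + 19 \left(-8\right) + 25 \left(-8\right)^{2}\right)^{2} = \left(-120 - 512 - 152 + 25 \cdot 64\right)^{2} = \left(-120 - 512 - 152 + 1600\right)^{2} = 816^{2} = 665856$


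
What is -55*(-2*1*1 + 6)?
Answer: -220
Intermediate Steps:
-55*(-2*1*1 + 6) = -55*(-2*1 + 6) = -55*(-2 + 6) = -55*4 = -220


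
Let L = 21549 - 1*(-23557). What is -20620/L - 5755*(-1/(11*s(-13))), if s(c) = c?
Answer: -131266845/3225079 ≈ -40.702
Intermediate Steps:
L = 45106 (L = 21549 + 23557 = 45106)
-20620/L - 5755*(-1/(11*s(-13))) = -20620/45106 - 5755/((-11*(-13))) = -20620*1/45106 - 5755/143 = -10310/22553 - 5755*1/143 = -10310/22553 - 5755/143 = -131266845/3225079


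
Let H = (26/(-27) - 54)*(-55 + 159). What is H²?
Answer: 23819600896/729 ≈ 3.2674e+7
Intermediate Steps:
H = -154336/27 (H = (26*(-1/27) - 54)*104 = (-26/27 - 54)*104 = -1484/27*104 = -154336/27 ≈ -5716.1)
H² = (-154336/27)² = 23819600896/729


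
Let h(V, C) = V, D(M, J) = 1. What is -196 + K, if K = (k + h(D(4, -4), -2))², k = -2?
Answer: -195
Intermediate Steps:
K = 1 (K = (-2 + 1)² = (-1)² = 1)
-196 + K = -196 + 1 = -195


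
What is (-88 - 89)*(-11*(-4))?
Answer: -7788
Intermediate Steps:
(-88 - 89)*(-11*(-4)) = -177*44 = -7788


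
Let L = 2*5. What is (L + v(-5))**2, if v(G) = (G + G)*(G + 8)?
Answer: 400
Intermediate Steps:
v(G) = 2*G*(8 + G) (v(G) = (2*G)*(8 + G) = 2*G*(8 + G))
L = 10
(L + v(-5))**2 = (10 + 2*(-5)*(8 - 5))**2 = (10 + 2*(-5)*3)**2 = (10 - 30)**2 = (-20)**2 = 400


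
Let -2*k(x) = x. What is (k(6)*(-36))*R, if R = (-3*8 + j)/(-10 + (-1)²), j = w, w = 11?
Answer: 156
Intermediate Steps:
k(x) = -x/2
j = 11
R = 13/9 (R = (-3*8 + 11)/(-10 + (-1)²) = (-24 + 11)/(-10 + 1) = -13/(-9) = -13*(-⅑) = 13/9 ≈ 1.4444)
(k(6)*(-36))*R = (-½*6*(-36))*(13/9) = -3*(-36)*(13/9) = 108*(13/9) = 156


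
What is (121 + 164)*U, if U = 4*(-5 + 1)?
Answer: -4560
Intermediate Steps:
U = -16 (U = 4*(-4) = -16)
(121 + 164)*U = (121 + 164)*(-16) = 285*(-16) = -4560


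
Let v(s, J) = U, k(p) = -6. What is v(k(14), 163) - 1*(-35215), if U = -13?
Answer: 35202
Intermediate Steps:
v(s, J) = -13
v(k(14), 163) - 1*(-35215) = -13 - 1*(-35215) = -13 + 35215 = 35202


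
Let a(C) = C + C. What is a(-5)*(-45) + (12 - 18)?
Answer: 444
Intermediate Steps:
a(C) = 2*C
a(-5)*(-45) + (12 - 18) = (2*(-5))*(-45) + (12 - 18) = -10*(-45) - 6 = 450 - 6 = 444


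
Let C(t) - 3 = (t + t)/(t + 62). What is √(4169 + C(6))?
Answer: √1205759/17 ≈ 64.592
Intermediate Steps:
C(t) = 3 + 2*t/(62 + t) (C(t) = 3 + (t + t)/(t + 62) = 3 + (2*t)/(62 + t) = 3 + 2*t/(62 + t))
√(4169 + C(6)) = √(4169 + (186 + 5*6)/(62 + 6)) = √(4169 + (186 + 30)/68) = √(4169 + (1/68)*216) = √(4169 + 54/17) = √(70927/17) = √1205759/17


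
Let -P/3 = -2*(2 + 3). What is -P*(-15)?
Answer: 450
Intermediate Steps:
P = 30 (P = -(-6)*(2 + 3) = -(-6)*5 = -3*(-10) = 30)
-P*(-15) = -1*30*(-15) = -30*(-15) = 450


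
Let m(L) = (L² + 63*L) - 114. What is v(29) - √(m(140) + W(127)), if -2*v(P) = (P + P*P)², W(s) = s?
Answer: -378450 - √28433 ≈ -3.7862e+5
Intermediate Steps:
v(P) = -(P + P²)²/2 (v(P) = -(P + P*P)²/2 = -(P + P²)²/2)
m(L) = -114 + L² + 63*L
v(29) - √(m(140) + W(127)) = -½*29²*(1 + 29)² - √((-114 + 140² + 63*140) + 127) = -½*841*30² - √((-114 + 19600 + 8820) + 127) = -½*841*900 - √(28306 + 127) = -378450 - √28433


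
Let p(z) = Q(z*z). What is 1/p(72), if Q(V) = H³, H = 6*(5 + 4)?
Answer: 1/157464 ≈ 6.3507e-6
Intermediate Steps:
H = 54 (H = 6*9 = 54)
Q(V) = 157464 (Q(V) = 54³ = 157464)
p(z) = 157464
1/p(72) = 1/157464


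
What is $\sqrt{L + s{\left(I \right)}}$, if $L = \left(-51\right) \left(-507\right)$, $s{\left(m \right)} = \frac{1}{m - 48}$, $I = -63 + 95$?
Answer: $\frac{\sqrt{413711}}{4} \approx 160.8$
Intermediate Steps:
$I = 32$
$s{\left(m \right)} = \frac{1}{-48 + m}$
$L = 25857$
$\sqrt{L + s{\left(I \right)}} = \sqrt{25857 + \frac{1}{-48 + 32}} = \sqrt{25857 + \frac{1}{-16}} = \sqrt{25857 - \frac{1}{16}} = \sqrt{\frac{413711}{16}} = \frac{\sqrt{413711}}{4}$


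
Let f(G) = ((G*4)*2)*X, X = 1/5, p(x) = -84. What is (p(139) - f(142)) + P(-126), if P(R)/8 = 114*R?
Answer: -576116/5 ≈ -1.1522e+5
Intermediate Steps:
X = ⅕ ≈ 0.20000
P(R) = 912*R (P(R) = 8*(114*R) = 912*R)
f(G) = 8*G/5 (f(G) = ((G*4)*2)*(⅕) = ((4*G)*2)*(⅕) = (8*G)*(⅕) = 8*G/5)
(p(139) - f(142)) + P(-126) = (-84 - 8*142/5) + 912*(-126) = (-84 - 1*1136/5) - 114912 = (-84 - 1136/5) - 114912 = -1556/5 - 114912 = -576116/5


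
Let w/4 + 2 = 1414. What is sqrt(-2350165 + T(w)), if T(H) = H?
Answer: I*sqrt(2344517) ≈ 1531.2*I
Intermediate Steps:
w = 5648 (w = -8 + 4*1414 = -8 + 5656 = 5648)
sqrt(-2350165 + T(w)) = sqrt(-2350165 + 5648) = sqrt(-2344517) = I*sqrt(2344517)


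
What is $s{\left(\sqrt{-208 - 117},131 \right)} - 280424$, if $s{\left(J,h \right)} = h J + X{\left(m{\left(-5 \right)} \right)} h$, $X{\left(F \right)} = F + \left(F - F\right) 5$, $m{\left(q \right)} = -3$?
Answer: $-280817 + 655 i \sqrt{13} \approx -2.8082 \cdot 10^{5} + 2361.6 i$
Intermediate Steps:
$X{\left(F \right)} = F$ ($X{\left(F \right)} = F + 0 \cdot 5 = F + 0 = F$)
$s{\left(J,h \right)} = - 3 h + J h$ ($s{\left(J,h \right)} = h J - 3 h = J h - 3 h = - 3 h + J h$)
$s{\left(\sqrt{-208 - 117},131 \right)} - 280424 = 131 \left(-3 + \sqrt{-208 - 117}\right) - 280424 = 131 \left(-3 + \sqrt{-325}\right) - 280424 = 131 \left(-3 + 5 i \sqrt{13}\right) - 280424 = \left(-393 + 655 i \sqrt{13}\right) - 280424 = -280817 + 655 i \sqrt{13}$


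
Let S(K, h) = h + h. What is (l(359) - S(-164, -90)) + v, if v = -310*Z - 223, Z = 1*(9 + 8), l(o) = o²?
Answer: 123568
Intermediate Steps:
Z = 17 (Z = 1*17 = 17)
S(K, h) = 2*h
v = -5493 (v = -310*17 - 223 = -5270 - 223 = -5493)
(l(359) - S(-164, -90)) + v = (359² - 2*(-90)) - 5493 = (128881 - 1*(-180)) - 5493 = (128881 + 180) - 5493 = 129061 - 5493 = 123568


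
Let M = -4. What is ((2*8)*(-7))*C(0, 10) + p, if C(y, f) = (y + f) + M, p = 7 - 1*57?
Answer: -722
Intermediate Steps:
p = -50 (p = 7 - 57 = -50)
C(y, f) = -4 + f + y (C(y, f) = (y + f) - 4 = (f + y) - 4 = -4 + f + y)
((2*8)*(-7))*C(0, 10) + p = ((2*8)*(-7))*(-4 + 10 + 0) - 50 = (16*(-7))*6 - 50 = -112*6 - 50 = -672 - 50 = -722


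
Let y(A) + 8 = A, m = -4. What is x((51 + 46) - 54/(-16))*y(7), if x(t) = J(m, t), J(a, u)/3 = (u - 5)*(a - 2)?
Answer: 6867/4 ≈ 1716.8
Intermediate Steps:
y(A) = -8 + A
J(a, u) = 3*(-5 + u)*(-2 + a) (J(a, u) = 3*((u - 5)*(a - 2)) = 3*((-5 + u)*(-2 + a)) = 3*(-5 + u)*(-2 + a))
x(t) = 90 - 18*t (x(t) = 30 - 15*(-4) - 6*t + 3*(-4)*t = 30 + 60 - 6*t - 12*t = 90 - 18*t)
x((51 + 46) - 54/(-16))*y(7) = (90 - 18*((51 + 46) - 54/(-16)))*(-8 + 7) = (90 - 18*(97 - 54*(-1/16)))*(-1) = (90 - 18*(97 + 27/8))*(-1) = (90 - 18*803/8)*(-1) = (90 - 7227/4)*(-1) = -6867/4*(-1) = 6867/4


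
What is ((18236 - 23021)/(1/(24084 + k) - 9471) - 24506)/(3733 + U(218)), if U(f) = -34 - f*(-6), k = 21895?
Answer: -10671336939133/2180383809756 ≈ -4.8942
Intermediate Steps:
U(f) = -34 + 6*f (U(f) = -34 - (-6)*f = -34 + 6*f)
((18236 - 23021)/(1/(24084 + k) - 9471) - 24506)/(3733 + U(218)) = ((18236 - 23021)/(1/(24084 + 21895) - 9471) - 24506)/(3733 + (-34 + 6*218)) = (-4785/(1/45979 - 9471) - 24506)/(3733 + (-34 + 1308)) = (-4785/(1/45979 - 9471) - 24506)/(3733 + 1274) = (-4785/(-435467108/45979) - 24506)/5007 = (-4785*(-45979/435467108) - 24506)*(1/5007) = (220009515/435467108 - 24506)*(1/5007) = -10671336939133/435467108*1/5007 = -10671336939133/2180383809756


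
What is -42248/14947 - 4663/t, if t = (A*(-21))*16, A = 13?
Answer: -114841403/65288496 ≈ -1.7590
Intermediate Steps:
t = -4368 (t = (13*(-21))*16 = -273*16 = -4368)
-42248/14947 - 4663/t = -42248/14947 - 4663/(-4368) = -42248*1/14947 - 4663*(-1/4368) = -42248/14947 + 4663/4368 = -114841403/65288496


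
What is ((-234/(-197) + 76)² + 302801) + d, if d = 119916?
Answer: 16636446489/38809 ≈ 4.2868e+5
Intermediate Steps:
((-234/(-197) + 76)² + 302801) + d = ((-234/(-197) + 76)² + 302801) + 119916 = ((-234*(-1/197) + 76)² + 302801) + 119916 = ((234/197 + 76)² + 302801) + 119916 = ((15206/197)² + 302801) + 119916 = (231222436/38809 + 302801) + 119916 = 11982626445/38809 + 119916 = 16636446489/38809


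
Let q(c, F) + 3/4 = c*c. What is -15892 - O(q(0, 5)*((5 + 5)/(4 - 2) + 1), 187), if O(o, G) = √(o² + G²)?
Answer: -15892 - √139957/2 ≈ -16079.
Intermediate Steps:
q(c, F) = -¾ + c² (q(c, F) = -¾ + c*c = -¾ + c²)
O(o, G) = √(G² + o²)
-15892 - O(q(0, 5)*((5 + 5)/(4 - 2) + 1), 187) = -15892 - √(187² + ((-¾ + 0²)*((5 + 5)/(4 - 2) + 1))²) = -15892 - √(34969 + ((-¾ + 0)*(10/2 + 1))²) = -15892 - √(34969 + (-3*(10*(½) + 1)/4)²) = -15892 - √(34969 + (-3*(5 + 1)/4)²) = -15892 - √(34969 + (-¾*6)²) = -15892 - √(34969 + (-9/2)²) = -15892 - √(34969 + 81/4) = -15892 - √(139957/4) = -15892 - √139957/2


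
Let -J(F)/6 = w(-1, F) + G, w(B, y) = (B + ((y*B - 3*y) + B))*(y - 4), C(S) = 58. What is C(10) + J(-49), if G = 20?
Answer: 61630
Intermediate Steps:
w(B, y) = (-4 + y)*(-3*y + 2*B + B*y) (w(B, y) = (B + ((B*y - 3*y) + B))*(-4 + y) = (B + ((-3*y + B*y) + B))*(-4 + y) = (B + (B - 3*y + B*y))*(-4 + y) = (-3*y + 2*B + B*y)*(-4 + y) = (-4 + y)*(-3*y + 2*B + B*y))
J(F) = -168 - 84*F + 24*F**2 (J(F) = -6*((-8*(-1) - 3*F**2 + 12*F - F**2 - 2*(-1)*F) + 20) = -6*((8 - 3*F**2 + 12*F - F**2 + 2*F) + 20) = -6*((8 - 4*F**2 + 14*F) + 20) = -6*(28 - 4*F**2 + 14*F) = -168 - 84*F + 24*F**2)
C(10) + J(-49) = 58 + (-168 - 84*(-49) + 24*(-49)**2) = 58 + (-168 + 4116 + 24*2401) = 58 + (-168 + 4116 + 57624) = 58 + 61572 = 61630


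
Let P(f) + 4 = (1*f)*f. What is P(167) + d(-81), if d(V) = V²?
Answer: 34446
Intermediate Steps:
P(f) = -4 + f² (P(f) = -4 + (1*f)*f = -4 + f*f = -4 + f²)
P(167) + d(-81) = (-4 + 167²) + (-81)² = (-4 + 27889) + 6561 = 27885 + 6561 = 34446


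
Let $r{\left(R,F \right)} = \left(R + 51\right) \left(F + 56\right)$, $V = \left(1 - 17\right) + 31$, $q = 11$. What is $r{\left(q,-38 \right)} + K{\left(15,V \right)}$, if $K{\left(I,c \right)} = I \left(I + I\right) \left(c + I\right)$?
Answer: $14616$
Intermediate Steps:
$V = 15$ ($V = -16 + 31 = 15$)
$r{\left(R,F \right)} = \left(51 + R\right) \left(56 + F\right)$
$K{\left(I,c \right)} = 2 I^{2} \left(I + c\right)$ ($K{\left(I,c \right)} = I 2 I \left(I + c\right) = 2 I^{2} \left(I + c\right)$)
$r{\left(q,-38 \right)} + K{\left(15,V \right)} = \left(2856 + 51 \left(-38\right) + 56 \cdot 11 - 418\right) + 2 \cdot 15^{2} \left(15 + 15\right) = \left(2856 - 1938 + 616 - 418\right) + 2 \cdot 225 \cdot 30 = 1116 + 13500 = 14616$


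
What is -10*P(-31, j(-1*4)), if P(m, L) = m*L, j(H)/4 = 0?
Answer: 0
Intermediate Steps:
j(H) = 0 (j(H) = 4*0 = 0)
P(m, L) = L*m
-10*P(-31, j(-1*4)) = -0*(-31) = -10*0 = 0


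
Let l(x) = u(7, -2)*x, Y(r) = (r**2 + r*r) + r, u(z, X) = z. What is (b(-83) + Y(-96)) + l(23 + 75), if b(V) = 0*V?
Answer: 19022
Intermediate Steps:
b(V) = 0
Y(r) = r + 2*r**2 (Y(r) = (r**2 + r**2) + r = 2*r**2 + r = r + 2*r**2)
l(x) = 7*x
(b(-83) + Y(-96)) + l(23 + 75) = (0 - 96*(1 + 2*(-96))) + 7*(23 + 75) = (0 - 96*(1 - 192)) + 7*98 = (0 - 96*(-191)) + 686 = (0 + 18336) + 686 = 18336 + 686 = 19022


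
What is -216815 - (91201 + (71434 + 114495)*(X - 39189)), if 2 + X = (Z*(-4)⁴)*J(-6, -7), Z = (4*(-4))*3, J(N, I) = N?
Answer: -6421737889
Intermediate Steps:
Z = -48 (Z = -16*3 = -48)
X = 73726 (X = -2 - 48*(-4)⁴*(-6) = -2 - 48*256*(-6) = -2 - 12288*(-6) = -2 + 73728 = 73726)
-216815 - (91201 + (71434 + 114495)*(X - 39189)) = -216815 - (91201 + (71434 + 114495)*(73726 - 39189)) = -216815 - (91201 + 185929*34537) = -216815 - (91201 + 6421429873) = -216815 - 1*6421521074 = -216815 - 6421521074 = -6421737889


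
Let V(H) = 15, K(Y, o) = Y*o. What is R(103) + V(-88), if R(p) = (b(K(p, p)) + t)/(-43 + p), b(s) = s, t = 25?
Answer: 5767/30 ≈ 192.23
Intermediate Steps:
R(p) = (25 + p²)/(-43 + p) (R(p) = (p*p + 25)/(-43 + p) = (p² + 25)/(-43 + p) = (25 + p²)/(-43 + p))
R(103) + V(-88) = (25 + 103²)/(-43 + 103) + 15 = (25 + 10609)/60 + 15 = (1/60)*10634 + 15 = 5317/30 + 15 = 5767/30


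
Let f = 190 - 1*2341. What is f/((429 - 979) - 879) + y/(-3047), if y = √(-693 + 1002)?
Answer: 2151/1429 - √309/3047 ≈ 1.4995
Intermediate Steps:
f = -2151 (f = 190 - 2341 = -2151)
y = √309 ≈ 17.578
f/((429 - 979) - 879) + y/(-3047) = -2151/((429 - 979) - 879) + √309/(-3047) = -2151/(-550 - 879) + √309*(-1/3047) = -2151/(-1429) - √309/3047 = -2151*(-1/1429) - √309/3047 = 2151/1429 - √309/3047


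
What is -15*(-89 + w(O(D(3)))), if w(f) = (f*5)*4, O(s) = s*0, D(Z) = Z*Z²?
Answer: 1335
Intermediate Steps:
D(Z) = Z³
O(s) = 0
w(f) = 20*f (w(f) = (5*f)*4 = 20*f)
-15*(-89 + w(O(D(3)))) = -15*(-89 + 20*0) = -15*(-89 + 0) = -15*(-89) = 1335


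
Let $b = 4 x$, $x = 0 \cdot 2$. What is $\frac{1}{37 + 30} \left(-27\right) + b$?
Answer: $- \frac{27}{67} \approx -0.40299$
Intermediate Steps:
$x = 0$
$b = 0$ ($b = 4 \cdot 0 = 0$)
$\frac{1}{37 + 30} \left(-27\right) + b = \frac{1}{37 + 30} \left(-27\right) + 0 = \frac{1}{67} \left(-27\right) + 0 = - \frac{27}{67} + 0 = - \frac{27}{67}$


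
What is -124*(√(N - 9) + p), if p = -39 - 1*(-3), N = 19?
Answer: 4464 - 124*√10 ≈ 4071.9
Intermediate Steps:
p = -36 (p = -39 + 3 = -36)
-124*(√(N - 9) + p) = -124*(√(19 - 9) - 36) = -124*(√10 - 36) = -124*(-36 + √10) = 4464 - 124*√10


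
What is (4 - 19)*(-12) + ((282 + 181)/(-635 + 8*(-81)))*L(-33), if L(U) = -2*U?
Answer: 200382/1283 ≈ 156.18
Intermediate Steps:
(4 - 19)*(-12) + ((282 + 181)/(-635 + 8*(-81)))*L(-33) = (4 - 19)*(-12) + ((282 + 181)/(-635 + 8*(-81)))*(-2*(-33)) = -15*(-12) + (463/(-635 - 648))*66 = 180 + (463/(-1283))*66 = 180 + (463*(-1/1283))*66 = 180 - 463/1283*66 = 180 - 30558/1283 = 200382/1283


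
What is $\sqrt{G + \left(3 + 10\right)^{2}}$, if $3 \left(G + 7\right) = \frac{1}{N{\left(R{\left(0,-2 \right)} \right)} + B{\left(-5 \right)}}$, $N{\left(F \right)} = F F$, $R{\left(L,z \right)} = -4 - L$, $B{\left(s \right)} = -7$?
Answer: $\frac{25 \sqrt{21}}{9} \approx 12.729$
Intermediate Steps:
$N{\left(F \right)} = F^{2}$
$G = - \frac{188}{27}$ ($G = -7 + \frac{1}{3 \left(\left(-4 - 0\right)^{2} - 7\right)} = -7 + \frac{1}{3 \left(\left(-4 + 0\right)^{2} - 7\right)} = -7 + \frac{1}{3 \left(\left(-4\right)^{2} - 7\right)} = -7 + \frac{1}{3 \left(16 - 7\right)} = -7 + \frac{1}{3 \cdot 9} = -7 + \frac{1}{3} \cdot \frac{1}{9} = -7 + \frac{1}{27} = - \frac{188}{27} \approx -6.963$)
$\sqrt{G + \left(3 + 10\right)^{2}} = \sqrt{- \frac{188}{27} + \left(3 + 10\right)^{2}} = \sqrt{- \frac{188}{27} + 13^{2}} = \sqrt{- \frac{188}{27} + 169} = \sqrt{\frac{4375}{27}} = \frac{25 \sqrt{21}}{9}$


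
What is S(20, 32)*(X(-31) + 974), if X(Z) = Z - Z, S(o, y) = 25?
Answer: 24350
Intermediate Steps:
X(Z) = 0
S(20, 32)*(X(-31) + 974) = 25*(0 + 974) = 25*974 = 24350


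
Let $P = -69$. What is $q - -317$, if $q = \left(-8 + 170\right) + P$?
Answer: $410$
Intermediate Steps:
$q = 93$ ($q = \left(-8 + 170\right) - 69 = 162 - 69 = 93$)
$q - -317 = 93 - -317 = 93 + 317 = 410$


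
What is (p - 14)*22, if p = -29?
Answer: -946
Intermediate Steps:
(p - 14)*22 = (-29 - 14)*22 = -43*22 = -946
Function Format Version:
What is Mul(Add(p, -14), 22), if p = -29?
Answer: -946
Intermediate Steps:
Mul(Add(p, -14), 22) = Mul(Add(-29, -14), 22) = Mul(-43, 22) = -946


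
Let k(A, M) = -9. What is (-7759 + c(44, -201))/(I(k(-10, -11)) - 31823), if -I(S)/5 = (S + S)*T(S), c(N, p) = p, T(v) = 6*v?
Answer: 7960/36683 ≈ 0.21699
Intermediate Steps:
I(S) = -60*S**2 (I(S) = -5*(S + S)*6*S = -5*2*S*6*S = -60*S**2)
(-7759 + c(44, -201))/(I(k(-10, -11)) - 31823) = (-7759 - 201)/(-60*(-9)**2 - 31823) = -7960/(-60*81 - 31823) = -7960/(-4860 - 31823) = -7960/(-36683) = -7960*(-1/36683) = 7960/36683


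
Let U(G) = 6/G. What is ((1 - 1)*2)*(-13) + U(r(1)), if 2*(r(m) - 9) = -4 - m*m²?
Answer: 12/13 ≈ 0.92308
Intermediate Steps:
r(m) = 7 - m³/2 (r(m) = 9 + (-4 - m*m²)/2 = 9 + (-4 - m³)/2 = 9 + (-2 - m³/2) = 7 - m³/2)
((1 - 1)*2)*(-13) + U(r(1)) = ((1 - 1)*2)*(-13) + 6/(7 - ½*1³) = (0*2)*(-13) + 6/(7 - ½*1) = 0*(-13) + 6/(7 - ½) = 0 + 6/(13/2) = 0 + 6*(2/13) = 0 + 12/13 = 12/13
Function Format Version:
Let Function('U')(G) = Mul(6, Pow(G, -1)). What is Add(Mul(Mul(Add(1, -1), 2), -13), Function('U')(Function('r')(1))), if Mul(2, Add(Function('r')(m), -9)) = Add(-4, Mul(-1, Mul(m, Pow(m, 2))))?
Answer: Rational(12, 13) ≈ 0.92308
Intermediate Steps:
Function('r')(m) = Add(7, Mul(Rational(-1, 2), Pow(m, 3))) (Function('r')(m) = Add(9, Mul(Rational(1, 2), Add(-4, Mul(-1, Mul(m, Pow(m, 2)))))) = Add(9, Mul(Rational(1, 2), Add(-4, Mul(-1, Pow(m, 3))))) = Add(9, Add(-2, Mul(Rational(-1, 2), Pow(m, 3)))) = Add(7, Mul(Rational(-1, 2), Pow(m, 3))))
Add(Mul(Mul(Add(1, -1), 2), -13), Function('U')(Function('r')(1))) = Add(Mul(Mul(Add(1, -1), 2), -13), Mul(6, Pow(Add(7, Mul(Rational(-1, 2), Pow(1, 3))), -1))) = Add(Mul(Mul(0, 2), -13), Mul(6, Pow(Add(7, Mul(Rational(-1, 2), 1)), -1))) = Add(Mul(0, -13), Mul(6, Pow(Add(7, Rational(-1, 2)), -1))) = Add(0, Mul(6, Pow(Rational(13, 2), -1))) = Add(0, Mul(6, Rational(2, 13))) = Add(0, Rational(12, 13)) = Rational(12, 13)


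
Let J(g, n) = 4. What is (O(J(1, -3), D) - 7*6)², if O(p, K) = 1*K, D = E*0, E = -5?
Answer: 1764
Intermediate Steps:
D = 0 (D = -5*0 = 0)
O(p, K) = K
(O(J(1, -3), D) - 7*6)² = (0 - 7*6)² = (0 - 42)² = (-42)² = 1764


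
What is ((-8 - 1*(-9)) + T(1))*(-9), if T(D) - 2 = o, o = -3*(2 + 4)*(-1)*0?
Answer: -27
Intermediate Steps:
o = 0 (o = -18*(-1)*0 = -3*(-6)*0 = 18*0 = 0)
T(D) = 2 (T(D) = 2 + 0 = 2)
((-8 - 1*(-9)) + T(1))*(-9) = ((-8 - 1*(-9)) + 2)*(-9) = ((-8 + 9) + 2)*(-9) = (1 + 2)*(-9) = 3*(-9) = -27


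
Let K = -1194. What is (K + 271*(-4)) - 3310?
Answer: -5588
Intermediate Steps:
(K + 271*(-4)) - 3310 = (-1194 + 271*(-4)) - 3310 = (-1194 - 1084) - 3310 = -2278 - 3310 = -5588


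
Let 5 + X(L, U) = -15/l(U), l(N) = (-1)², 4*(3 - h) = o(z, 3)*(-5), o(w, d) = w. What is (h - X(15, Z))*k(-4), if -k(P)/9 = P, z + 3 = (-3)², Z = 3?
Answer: 1098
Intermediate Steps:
z = 6 (z = -3 + (-3)² = -3 + 9 = 6)
k(P) = -9*P
h = 21/2 (h = 3 - 3*(-5)/2 = 3 - ¼*(-30) = 3 + 15/2 = 21/2 ≈ 10.500)
l(N) = 1
X(L, U) = -20 (X(L, U) = -5 - 15/1 = -5 - 15*1 = -5 - 15 = -20)
(h - X(15, Z))*k(-4) = (21/2 - 1*(-20))*(-9*(-4)) = (21/2 + 20)*36 = (61/2)*36 = 1098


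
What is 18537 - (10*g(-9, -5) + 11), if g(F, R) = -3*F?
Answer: 18256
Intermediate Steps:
18537 - (10*g(-9, -5) + 11) = 18537 - (10*(-3*(-9)) + 11) = 18537 - (10*27 + 11) = 18537 - (270 + 11) = 18537 - 1*281 = 18537 - 281 = 18256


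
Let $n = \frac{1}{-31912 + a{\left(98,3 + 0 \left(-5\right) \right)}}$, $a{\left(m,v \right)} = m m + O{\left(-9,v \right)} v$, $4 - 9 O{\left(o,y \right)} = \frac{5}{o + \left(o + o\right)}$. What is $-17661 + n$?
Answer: $- \frac{31910513016}{1806835} \approx -17661.0$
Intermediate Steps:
$O{\left(o,y \right)} = \frac{4}{9} - \frac{5}{27 o}$ ($O{\left(o,y \right)} = \frac{4}{9} - \frac{5 \frac{1}{o + \left(o + o\right)}}{9} = \frac{4}{9} - \frac{5 \frac{1}{o + 2 o}}{9} = \frac{4}{9} - \frac{5 \frac{1}{3 o}}{9} = \frac{4}{9} - \frac{\frac{5}{3} \frac{1}{o}}{9} = \frac{4}{9} - \frac{5}{27 o}$)
$a{\left(m,v \right)} = m^{2} + \frac{113 v}{243}$ ($a{\left(m,v \right)} = m m + \frac{-5 + 12 \left(-9\right)}{27 \left(-9\right)} v = m^{2} + \frac{1}{27} \left(- \frac{1}{9}\right) \left(-5 - 108\right) v = m^{2} + \frac{1}{27} \left(- \frac{1}{9}\right) \left(-113\right) v = m^{2} + \frac{113 v}{243}$)
$n = - \frac{81}{1806835}$ ($n = \frac{1}{-31912 + \left(98^{2} + \frac{113 \left(3 + 0 \left(-5\right)\right)}{243}\right)} = \frac{1}{-31912 + \left(9604 + \frac{113 \left(3 + 0\right)}{243}\right)} = \frac{1}{-31912 + \left(9604 + \frac{113}{243} \cdot 3\right)} = \frac{1}{-31912 + \left(9604 + \frac{113}{81}\right)} = \frac{1}{-31912 + \frac{778037}{81}} = \frac{1}{- \frac{1806835}{81}} = - \frac{81}{1806835} \approx -4.483 \cdot 10^{-5}$)
$-17661 + n = -17661 - \frac{81}{1806835} = - \frac{31910513016}{1806835}$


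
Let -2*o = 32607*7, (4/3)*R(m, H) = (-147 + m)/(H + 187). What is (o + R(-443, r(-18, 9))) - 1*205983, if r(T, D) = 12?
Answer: -63701835/199 ≈ -3.2011e+5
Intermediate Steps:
R(m, H) = 3*(-147 + m)/(4*(187 + H)) (R(m, H) = 3*((-147 + m)/(H + 187))/4 = 3*((-147 + m)/(187 + H))/4 = 3*(-147 + m)/(4*(187 + H)))
o = -228249/2 (o = -32607*7/2 = -½*228249 = -228249/2 ≈ -1.1412e+5)
(o + R(-443, r(-18, 9))) - 1*205983 = (-228249/2 + 3*(-147 - 443)/(4*(187 + 12))) - 1*205983 = (-228249/2 + (¾)*(-590)/199) - 205983 = (-228249/2 + (¾)*(1/199)*(-590)) - 205983 = (-228249/2 - 885/398) - 205983 = -22711218/199 - 205983 = -63701835/199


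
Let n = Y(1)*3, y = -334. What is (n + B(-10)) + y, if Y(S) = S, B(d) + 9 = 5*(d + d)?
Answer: -440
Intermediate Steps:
B(d) = -9 + 10*d (B(d) = -9 + 5*(d + d) = -9 + 5*(2*d) = -9 + 10*d)
n = 3 (n = 1*3 = 3)
(n + B(-10)) + y = (3 + (-9 + 10*(-10))) - 334 = (3 + (-9 - 100)) - 334 = (3 - 109) - 334 = -106 - 334 = -440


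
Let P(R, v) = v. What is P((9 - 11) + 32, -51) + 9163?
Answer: 9112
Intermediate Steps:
P((9 - 11) + 32, -51) + 9163 = -51 + 9163 = 9112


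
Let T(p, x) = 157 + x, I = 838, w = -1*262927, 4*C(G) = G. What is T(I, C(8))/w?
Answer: -159/262927 ≈ -0.00060473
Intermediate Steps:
C(G) = G/4
w = -262927
T(I, C(8))/w = (157 + (¼)*8)/(-262927) = (157 + 2)*(-1/262927) = 159*(-1/262927) = -159/262927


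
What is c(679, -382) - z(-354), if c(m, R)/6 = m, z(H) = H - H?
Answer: 4074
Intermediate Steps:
z(H) = 0
c(m, R) = 6*m
c(679, -382) - z(-354) = 6*679 - 1*0 = 4074 + 0 = 4074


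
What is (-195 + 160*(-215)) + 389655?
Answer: 355060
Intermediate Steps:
(-195 + 160*(-215)) + 389655 = (-195 - 34400) + 389655 = -34595 + 389655 = 355060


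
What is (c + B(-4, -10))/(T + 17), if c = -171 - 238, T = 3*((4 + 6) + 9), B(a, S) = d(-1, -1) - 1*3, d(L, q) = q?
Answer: -413/74 ≈ -5.5811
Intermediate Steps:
B(a, S) = -4 (B(a, S) = -1 - 1*3 = -1 - 3 = -4)
T = 57 (T = 3*(10 + 9) = 3*19 = 57)
c = -409
(c + B(-4, -10))/(T + 17) = (-409 - 4)/(57 + 17) = -413/74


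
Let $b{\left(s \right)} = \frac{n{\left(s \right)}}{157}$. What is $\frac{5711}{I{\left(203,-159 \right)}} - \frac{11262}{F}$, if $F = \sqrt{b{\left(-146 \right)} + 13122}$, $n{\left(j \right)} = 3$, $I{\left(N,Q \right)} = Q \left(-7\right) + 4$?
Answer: $\frac{5711}{1117} - \frac{3754 \sqrt{323444649}}{686719} \approx -93.201$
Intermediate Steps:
$I{\left(N,Q \right)} = 4 - 7 Q$ ($I{\left(N,Q \right)} = - 7 Q + 4 = 4 - 7 Q$)
$b{\left(s \right)} = \frac{3}{157}$
$F = \frac{\sqrt{323444649}}{157}$ ($F = \sqrt{\frac{3}{157} + 13122} = \sqrt{\frac{2060157}{157}} = \frac{\sqrt{323444649}}{157} \approx 114.55$)
$\frac{5711}{I{\left(203,-159 \right)}} - \frac{11262}{F} = \frac{5711}{4 - -1113} - \frac{11262}{\frac{1}{157} \sqrt{323444649}} = \frac{5711}{4 + 1113} - 11262 \frac{\sqrt{323444649}}{2060157} = \frac{5711}{1117} - \frac{3754 \sqrt{323444649}}{686719}$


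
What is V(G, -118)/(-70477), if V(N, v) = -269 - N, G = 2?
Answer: 271/70477 ≈ 0.0038452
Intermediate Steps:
V(G, -118)/(-70477) = (-269 - 1*2)/(-70477) = (-269 - 2)*(-1/70477) = -271*(-1/70477) = 271/70477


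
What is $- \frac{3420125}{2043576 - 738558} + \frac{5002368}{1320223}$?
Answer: $\frac{2012852594749}{1722914779014} \approx 1.1683$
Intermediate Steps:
$- \frac{3420125}{2043576 - 738558} + \frac{5002368}{1320223} = - \frac{3420125}{2043576 - 738558} + 5002368 \cdot \frac{1}{1320223} = - \frac{3420125}{1305018} + \frac{5002368}{1320223} = \frac{2012852594749}{1722914779014}$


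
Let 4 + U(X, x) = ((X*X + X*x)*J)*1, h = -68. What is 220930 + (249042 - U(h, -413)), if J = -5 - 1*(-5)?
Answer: 469976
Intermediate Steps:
J = 0 (J = -5 + 5 = 0)
U(X, x) = -4 (U(X, x) = -4 + ((X*X + X*x)*0)*1 = -4 + ((X² + X*x)*0)*1 = -4 + 0*1 = -4 + 0 = -4)
220930 + (249042 - U(h, -413)) = 220930 + (249042 - 1*(-4)) = 220930 + (249042 + 4) = 220930 + 249046 = 469976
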